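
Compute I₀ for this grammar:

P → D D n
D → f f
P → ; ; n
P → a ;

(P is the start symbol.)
First, augment the grammar with P' → P
I₀ = CLOSURE({ [P' → . P] }):
  [P' → . P] has the dot before P: add [P → . D D n], [P → . ; ; n], [P → . a ;]
  [P → . D D n] has the dot before D: add [D → . f f]
No further items can be added.

I₀ = { [D → . f f], [P → . ; ; n], [P → . D D n], [P → . a ;], [P' → . P] }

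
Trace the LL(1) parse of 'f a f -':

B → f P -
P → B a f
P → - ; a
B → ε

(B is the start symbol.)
Stack is shown with the top on the left.

Stack      Input      Action
----------------------------
B $        f a f - $  output B → f P -
f P - $    f a f - $  match 'f'
P - $      a f - $    output P → B a f
B a f - $  a f - $    output B → ε
a f - $    a f - $    match 'a'
f - $      f - $      match 'f'
- $        - $        match '-'
$          $          accept

The string is accepted.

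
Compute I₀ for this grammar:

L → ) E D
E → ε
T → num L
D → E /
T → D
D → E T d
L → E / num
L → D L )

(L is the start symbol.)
{ [D → . E /], [D → . E T d], [E → .], [L → . ) E D], [L → . D L )], [L → . E / num], [L' → . L] }

First, augment the grammar with L' → L
I₀ = CLOSURE({ [L' → . L] }):
  [L' → . L] has the dot before L: add [L → . ) E D], [L → . E / num], [L → . D L )]
  [L → . E / num] has the dot before E: add [E → .]
  [L → . D L )] has the dot before D: add [D → . E /], [D → . E T d]
No further items can be added.

I₀ = { [D → . E /], [D → . E T d], [E → .], [L → . ) E D], [L → . D L )], [L → . E / num], [L' → . L] }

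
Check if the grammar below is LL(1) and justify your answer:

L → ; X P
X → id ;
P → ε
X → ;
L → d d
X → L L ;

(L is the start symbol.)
A grammar is LL(1) if for each non-terminal N with multiple productions, the predict sets of those productions are pairwise disjoint, where PREDICT(N → α) = (FIRST(α) \ {ε}) ∪ (FOLLOW(N) if α ⇒* ε).

Relevant sets:
  FIRST(L) = { ';', 'd' }

For L:
  PREDICT(L → ';' X P) = { ';' }
  PREDICT(L → d d) = { 'd' }
For X:
  PREDICT(X → id ';') = { 'id' }
  PREDICT(X → ';') = { ';' }
  PREDICT(X → L L ';') = { ';', 'd' }
P has a single production, so nothing to check there.

Conflict found: Predict set conflict for X: { ';' }
The grammar is NOT LL(1).

Answer: No. Predict set conflict for X: { ';' }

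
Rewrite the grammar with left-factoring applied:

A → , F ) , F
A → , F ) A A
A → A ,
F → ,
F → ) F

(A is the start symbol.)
Left-factoring transforms A → αβ₁ | αβ₂ into A → αA' and A' → β₁ | β₂
(α is the longest common prefix among the alternatives). Repeat until
no nonterminal has two alternatives with a common prefix.

Round 1: A has alternatives sharing prefix ', F )'. Introduce A': A → , F ) A'
  Add: A' → , F
  Add: A' → A A

No remaining common prefixes — done.

Resulting grammar:
A → , F ) A'
A' → , F
A' → A A
A → A ,
F → ,
F → ) F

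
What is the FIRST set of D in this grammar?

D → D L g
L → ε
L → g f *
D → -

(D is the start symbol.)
From D → D L g:
  - D is the symbol being defined: contributes nothing new
    D is not nullable, so stop
From D → -:
  - '-' is a terminal: add '-' and stop

Collecting: FIRST(D) = { '-' }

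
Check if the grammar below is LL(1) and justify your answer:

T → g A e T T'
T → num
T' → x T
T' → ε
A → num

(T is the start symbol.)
Relevant sets:
  FOLLOW(T') = { $, 'x' }

For T:
  PREDICT(T → g A e T T') = { 'g' }
  PREDICT(T → num) = { 'num' }
For T':
  PREDICT(T' → x T) = { 'x' }
  PREDICT(T' → ε) = { $, 'x' }
A has a single production, so nothing to check there.

Conflict found: Predict set conflict for T': { 'x' }
The grammar is NOT LL(1).

Answer: No. Predict set conflict for T': { 'x' }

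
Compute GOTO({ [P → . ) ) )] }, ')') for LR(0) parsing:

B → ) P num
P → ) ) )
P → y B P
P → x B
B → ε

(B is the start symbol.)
{ [P → ) . ) )] }

GOTO(I, ')') = CLOSURE({ [A → αX.β] : [A → α.Xβ] ∈ I, X = ')' })

Items with dot before ')', with the dot advanced:
  [P → . ) ) )] → [P → ) . ) )]
Closure adds nothing (no advanced item has the dot before a non-terminal).

GOTO = { [P → ) . ) )] }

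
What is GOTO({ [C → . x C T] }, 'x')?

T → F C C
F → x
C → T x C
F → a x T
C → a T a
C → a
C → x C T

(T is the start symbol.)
{ [C → . T x C], [C → . a T a], [C → . a], [C → . x C T], [C → x . C T], [F → . a x T], [F → . x], [T → . F C C] }

GOTO(I, 'x') = CLOSURE({ [A → αX.β] : [A → α.Xβ] ∈ I, X = 'x' })

Items with dot before 'x', with the dot advanced:
  [C → . x C T] → [C → x . C T]
Closure of the advanced items:
  [C → x . C T] has the dot before C: add [C → . T x C], [C → . a T a], [C → . a], [C → . x C T]
  [C → . T x C] has the dot before T: add [T → . F C C]
  [T → . F C C] has the dot before F: add [F → . x], [F → . a x T]

GOTO = { [C → . T x C], [C → . a T a], [C → . a], [C → . x C T], [C → x . C T], [F → . a x T], [F → . x], [T → . F C C] }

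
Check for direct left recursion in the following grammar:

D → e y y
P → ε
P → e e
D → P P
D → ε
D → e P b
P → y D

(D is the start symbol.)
No direct left recursion

Direct left recursion occurs when N → N α for some non-terminal N (the right-hand side begins with the left-hand side itself).

D → e y y: starts with e
P → ε: starts with ε
P → e e: starts with e
D → P P: starts with P
D → ε: starts with ε
D → e P b: starts with e
P → y D: starts with y

No direct left recursion found.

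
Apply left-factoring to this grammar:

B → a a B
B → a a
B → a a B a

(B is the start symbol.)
B → a a B'
B' → B B''
B'' → ε
B'' → a
B' → ε

Left-factoring transforms A → αβ₁ | αβ₂ into A → αA' and A' → β₁ | β₂
(α is the longest common prefix among the alternatives). Repeat until
no nonterminal has two alternatives with a common prefix.

Round 1: B has alternatives sharing prefix 'a a'. Introduce B': B → a a B'
  Add: B' → B
  Add: B' → ε
  Add: B' → B a

Round 2: B' has alternatives sharing prefix 'B'. Introduce B'': B' → B B''
  Add: B'' → ε
  Add: B'' → a

No remaining common prefixes — done.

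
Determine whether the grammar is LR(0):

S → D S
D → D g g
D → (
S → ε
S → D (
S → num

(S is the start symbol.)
A grammar is LR(0) if no state in the canonical LR(0) collection has:
  - both a shift item (dot before a terminal) and a complete item (shift-reduce conflict), or
  - two or more complete items (reduce-reduce conflict; the accept item [S' → S .] counts as a complete item here).

Augment with S' → S and build the canonical LR(0) collection (I0 = CLOSURE({[S' → . S]}), then GOTO on every symbol after a dot until no new states appear). It has 9 states:
  I0: { [D → . (], [D → . D g g], [S → . D (], [S → . D S], [S → . num], [S → .], [S' → . S] }  — shift, reduce
  I1: { [D → ( .] }  — reduce
  I2: { [D → . (], [D → . D g g], [D → D . g g], [S → . D (], [S → . D S], [S → . num], [S → .], [S → D . (], [S → D . S] }  — shift, reduce
  I3: { [S' → S .] }  — accept
  I4: { [S → num .] }  — reduce
  I5: { [D → ( .], [S → D ( .] }  — 2 reduces
  I6: { [S → D S .] }  — reduce
  I7: { [D → D g . g] }  — shift
  I8: { [D → D g g .] }  — reduce

Conflict in state I0:
  Shift-reduce conflict between [S → .] and [D → . (]
So the grammar is NOT LR(0).

Answer: No. Shift-reduce conflict between [S → .] and [D → . (]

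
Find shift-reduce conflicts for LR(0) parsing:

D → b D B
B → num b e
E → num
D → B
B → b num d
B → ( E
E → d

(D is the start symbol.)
Augment with D' → D and build the canonical LR(0) collection (I0 = CLOSURE({[D' → . D]}), then GOTO on every symbol after a dot until no new states appear). It has 17 states:
  I0: { [B → . ( E], [B → . b num d], [B → . num b e], [D → . B], [D → . b D B], [D' → . D] }  — shift
  I1: { [B → ( . E], [E → . d], [E → . num] }  — shift
  I2: { [D → B .] }  — reduce
  I3: { [D' → D .] }  — accept
  I4: { [B → . ( E], [B → . b num d], [B → . num b e], [B → b . num d], [D → . B], [D → . b D B], [D → b . D B] }  — shift
  I5: { [B → num . b e] }  — shift
  I6: { [B → num b . e] }  — shift
  I7: { [B → num b e .] }  — reduce
  I8: { [B → . ( E], [B → . b num d], [B → . num b e], [D → b D . B] }  — shift
  I9: { [B → b num . d], [B → num . b e] }  — shift
  I10: { [B → b num d .] }  — reduce
  I11: { [D → b D B .] }  — reduce
  I12: { [B → b . num d] }  — shift
  I13: { [B → b num . d] }  — shift
  I14: { [B → ( E .] }  — reduce
  I15: { [E → d .] }  — reduce
  I16: { [E → num .] }  — reduce

No state contains both a complete item and a shift item.

Answer: No shift-reduce conflicts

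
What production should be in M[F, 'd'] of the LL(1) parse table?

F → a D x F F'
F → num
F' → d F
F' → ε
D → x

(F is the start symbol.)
Empty (error entry)

To find M[F, 'd'], we find productions for F where 'd' is in the predict set (PREDICT(N → α) = (FIRST(α) \ {ε}) ∪ (FOLLOW(N) if α ⇒* ε)).

F → a D x F F': PREDICT = { 'a' }
F → num: PREDICT = { 'num' }

M[F, 'd'] is empty (no production applies)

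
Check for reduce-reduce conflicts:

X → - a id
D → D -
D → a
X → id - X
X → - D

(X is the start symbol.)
A reduce-reduce conflict occurs when an LR(0) state has two complete items [A → α .] and [B → β .] — both call for a reduction, and with no lookahead the parser cannot choose between them.

Augment with X' → X and build the canonical LR(0) collection (I0 = CLOSURE({[X' → . X]}), then GOTO on every symbol after a dot until no new states appear). It has 10 states:
  I0: { [X → . - D], [X → . - a id], [X → . id - X], [X' → . X] }  — shift
  I1: { [D → . D -], [D → . a], [X → - . D], [X → - . a id] }  — shift
  I2: { [X' → X .] }  — accept
  I3: { [X → id . - X] }  — shift
  I4: { [X → . - D], [X → . - a id], [X → . id - X], [X → id - . X] }  — shift
  I5: { [X → id - X .] }  — reduce
  I6: { [D → D . -], [X → - D .] }  — shift, reduce
  I7: { [D → a .], [X → - a . id] }  — shift, reduce
  I8: { [X → - a id .] }  — reduce
  I9: { [D → D - .] }  — reduce

No state contains more than one complete item.

Answer: No reduce-reduce conflicts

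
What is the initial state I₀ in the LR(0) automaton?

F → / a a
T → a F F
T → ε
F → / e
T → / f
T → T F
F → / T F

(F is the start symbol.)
{ [F → . / T F], [F → . / a a], [F → . / e], [F' → . F] }

First, augment the grammar with F' → F
I₀ = CLOSURE({ [F' → . F] }):
  [F' → . F] has the dot before F: add [F → . / a a], [F → . / e], [F → . / T F]
No further items can be added.

I₀ = { [F → . / T F], [F → . / a a], [F → . / e], [F' → . F] }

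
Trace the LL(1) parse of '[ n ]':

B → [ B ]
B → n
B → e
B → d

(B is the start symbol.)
Stack is shown with the top on the left.

Stack    Input    Action
------------------------
B $      [ n ] $  output B → [ B ]
[ B ] $  [ n ] $  match '['
B ] $    n ] $    output B → n
n ] $    n ] $    match 'n'
] $      ] $      match ']'
$        $        accept

The string is accepted.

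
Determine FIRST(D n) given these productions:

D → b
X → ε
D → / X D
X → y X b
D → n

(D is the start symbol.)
FIRST sets of the non-terminals involved (from the grammar, by fixed-point iteration):
  FIRST(D) = { '/', 'b', 'n' }

To compute FIRST(D n), process the symbols left to right:
Symbol D is a non-terminal. Add FIRST(D) \ {ε} = { '/', 'b', 'n' }
D is not nullable (ε ∉ FIRST(D)), so stop here.
FIRST(D n) = { '/', 'b', 'n' }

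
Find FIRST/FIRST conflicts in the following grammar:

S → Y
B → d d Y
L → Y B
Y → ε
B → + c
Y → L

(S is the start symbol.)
A FIRST/FIRST conflict occurs when two productions N → α and N → β for the same non-terminal have FIRST(α) ∩ FIRST(β) ≠ ∅ (with ε ∈ FIRST of a nullable right-hand side, so two nullable alternatives also conflict).

FIRST sets of the non-terminals at (or reachable through a nullable prefix from) the front of some alternative:
  FIRST(L) = { '+', 'd' }

Productions for B:
  B → d d Y: FIRST = { 'd' }
  B → + c: FIRST = { '+' }
Productions for Y:
  Y → ε: FIRST = { ε }
  Y → L: FIRST = { '+', 'd' }
S, L have only one production, so no FIRST/FIRST conflict is possible there.

All alternatives of each non-terminal have pairwise disjoint FIRST sets.

Answer: No FIRST/FIRST conflicts.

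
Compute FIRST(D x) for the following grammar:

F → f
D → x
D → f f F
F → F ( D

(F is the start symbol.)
{ 'f', 'x' }

FIRST sets of the non-terminals involved (from the grammar, by fixed-point iteration):
  FIRST(D) = { 'f', 'x' }

To compute FIRST(D x), process the symbols left to right:
Symbol D is a non-terminal. Add FIRST(D) \ {ε} = { 'f', 'x' }
D is not nullable (ε ∉ FIRST(D)), so stop here.
FIRST(D x) = { 'f', 'x' }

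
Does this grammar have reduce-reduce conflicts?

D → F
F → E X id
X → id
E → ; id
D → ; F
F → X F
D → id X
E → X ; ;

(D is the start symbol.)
A reduce-reduce conflict occurs when an LR(0) state has two complete items [A → α .] and [B → β .] — both call for a reduction, and with no lookahead the parser cannot choose between them.

Augment with D' → D and build the canonical LR(0) collection (I0 = CLOSURE({[D' → . D]}), then GOTO on every symbol after a dot until no new states appear). It has 18 states:
  I0: { [D → . ; F], [D → . F], [D → . id X], [D' → . D], [E → . ; id], [E → . X ; ;], [F → . E X id], [F → . X F], [X → . id] }  — shift
  I1: { [D → ; . F], [E → . ; id], [E → . X ; ;], [E → ; . id], [F → . E X id], [F → . X F], [X → . id] }  — shift
  I2: { [D' → D .] }  — accept
  I3: { [F → E . X id], [X → . id] }  — shift
  I4: { [D → F .] }  — reduce
  I5: { [E → . ; id], [E → . X ; ;], [E → X . ; ;], [F → . E X id], [F → . X F], [F → X . F], [X → . id] }  — shift
  I6: { [D → id . X], [X → . id], [X → id .] }  — shift, reduce
  I7: { [D → id X .] }  — reduce
  I8: { [X → id .] }  — reduce
  I9: { [E → ; . id], [E → X ; . ;] }  — shift
  I10: { [F → X F .] }  — reduce
  I11: { [E → X ; ; .] }  — reduce
  I12: { [E → ; id .] }  — reduce
  I13: { [F → E X . id] }  — shift
  I14: { [F → E X id .] }  — reduce
  I15: { [E → ; . id] }  — shift
  I16: { [D → ; F .] }  — reduce
  I17: { [E → ; id .], [X → id .] }  — 2 reduces

I17 contains complete items [E → ; id .], [X → id .] — reduce-reduce conflict.

Answer: Yes — I17: [E → ; id .] vs [X → id .]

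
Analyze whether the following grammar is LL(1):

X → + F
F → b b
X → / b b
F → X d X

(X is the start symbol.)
A grammar is LL(1) if for each non-terminal N with multiple productions, the predict sets of those productions are pairwise disjoint, where PREDICT(N → α) = (FIRST(α) \ {ε}) ∪ (FOLLOW(N) if α ⇒* ε).

Relevant sets:
  FIRST(X) = { '+', '/' }

For X:
  PREDICT(X → '+' F) = { '+' }
  PREDICT(X → '/' b b) = { '/' }
For F:
  PREDICT(F → b b) = { 'b' }
  PREDICT(F → X d X) = { '+', '/' }

All predict sets are disjoint. The grammar IS LL(1).

Answer: Yes, the grammar is LL(1).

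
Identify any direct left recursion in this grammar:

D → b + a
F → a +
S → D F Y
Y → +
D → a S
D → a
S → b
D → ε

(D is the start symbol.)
Direct left recursion occurs when N → N α for some non-terminal N (the right-hand side begins with the left-hand side itself).

D → b + a: starts with b
F → a +: starts with a
S → D F Y: starts with D
Y → +: starts with '+'
D → a S: starts with a
D → a: starts with a
S → b: starts with b
D → ε: starts with ε

No direct left recursion found.

Answer: No direct left recursion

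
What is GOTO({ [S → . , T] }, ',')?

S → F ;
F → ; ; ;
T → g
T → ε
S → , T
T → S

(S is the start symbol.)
GOTO(I, ',') = CLOSURE({ [A → αX.β] : [A → α.Xβ] ∈ I, X = ',' })

Items with dot before ',', with the dot advanced:
  [S → . , T] → [S → , . T]
Closure of the advanced items:
  [S → , . T] has the dot before T: add [T → . g], [T → .], [T → . S]
  [T → . S] has the dot before S: add [S → . F ;], [S → . , T]
  [S → . F ;] has the dot before F: add [F → . ; ; ;]

GOTO = { [F → . ; ; ;], [S → , . T], [S → . , T], [S → . F ;], [T → . S], [T → . g], [T → .] }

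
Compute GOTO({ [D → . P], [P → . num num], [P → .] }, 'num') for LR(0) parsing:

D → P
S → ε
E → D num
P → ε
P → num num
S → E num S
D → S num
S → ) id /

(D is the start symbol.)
GOTO(I, 'num') = CLOSURE({ [A → αX.β] : [A → α.Xβ] ∈ I, X = 'num' })

Items with dot before 'num', with the dot advanced:
  [P → . num num] → [P → num . num]
Closure adds nothing (no advanced item has the dot before a non-terminal).

GOTO = { [P → num . num] }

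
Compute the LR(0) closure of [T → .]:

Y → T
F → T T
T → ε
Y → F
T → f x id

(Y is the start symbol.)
{ [T → .] }

To compute CLOSURE, for each item [A → α.Bβ] where B is a non-terminal, add [B → .γ] for all productions B → γ; repeat for the newly added items until nothing changes.

Start with: [T → .]
The dot is at the end, so nothing is added.

CLOSURE = { [T → .] }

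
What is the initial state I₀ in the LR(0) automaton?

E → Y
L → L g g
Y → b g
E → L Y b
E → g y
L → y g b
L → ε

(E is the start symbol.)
First, augment the grammar with E' → E
I₀ = CLOSURE({ [E' → . E] }):
  [E' → . E] has the dot before E: add [E → . Y], [E → . L Y b], [E → . g y]
  [E → . Y] has the dot before Y: add [Y → . b g]
  [E → . L Y b] has the dot before L: add [L → . L g g], [L → . y g b], [L → .]
No further items can be added.

I₀ = { [E → . L Y b], [E → . Y], [E → . g y], [E' → . E], [L → . L g g], [L → . y g b], [L → .], [Y → . b g] }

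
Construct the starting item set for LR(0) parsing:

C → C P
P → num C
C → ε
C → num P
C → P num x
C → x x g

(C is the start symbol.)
First, augment the grammar with C' → C
I₀ = CLOSURE({ [C' → . C] }):
  [C' → . C] has the dot before C: add [C → . C P], [C → .], [C → . num P], [C → . P num x], [C → . x x g]
  [C → . P num x] has the dot before P: add [P → . num C]
No further items can be added.

I₀ = { [C → . C P], [C → . P num x], [C → . num P], [C → . x x g], [C → .], [C' → . C], [P → . num C] }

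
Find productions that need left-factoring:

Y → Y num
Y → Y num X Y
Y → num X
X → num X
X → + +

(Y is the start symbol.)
Yes, Y has productions with common prefix 'Y num'

Left-factoring is needed when two productions for the same non-terminal
share a common prefix on the right-hand side.

Productions for Y:
  Y → Y num
  Y → Y num X Y
  Y → num X
Productions for X:
  X → num X
  X → + +

Found common prefix 'Y num' in productions for Y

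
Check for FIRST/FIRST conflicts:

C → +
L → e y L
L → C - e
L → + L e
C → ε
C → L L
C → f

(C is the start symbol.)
Yes. C → '+' / C → L L on { '+' }; C → L L / C → f on { 'f' }; L → e y L / L → C '-' e on { 'e' }; L → C '-' e / L → '+' L e on { '+' }

FIRST sets of the non-terminals at (or reachable through a nullable prefix from) the front of some alternative:
  FIRST(L) = { '+', '-', 'e', 'f' }
  FIRST(C) = { '+', '-', 'e', 'f', ε }

Productions for C:
  C → +: FIRST = { '+' }
  C → ε: FIRST = { ε }
  C → L L: FIRST = { '+', '-', 'e', 'f' }
  C → f: FIRST = { 'f' }
Productions for L:
  L → e y L: FIRST = { 'e' }
  L → C - e: FIRST = { '+', '-', 'e', 'f' }
  L → + L e: FIRST = { '+' }

Conflict for C: C → + and C → L L
  Overlap: { '+' }
Conflict for C: C → L L and C → f
  Overlap: { 'f' }
Conflict for L: L → e y L and L → C - e
  Overlap: { 'e' }
Conflict for L: L → C - e and L → + L e
  Overlap: { '+' }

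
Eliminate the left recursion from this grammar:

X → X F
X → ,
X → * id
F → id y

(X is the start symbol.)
X → , X'
X → * id X'
X' → F X'
X' → ε
F → id y

X is directly left-recursive. The standard transformation for
  A → A α₁ | ... | A α_m | β₁ | ... | β_n
is
  A  → β₁ A' | ... | β_n A'
  A' → α₁ A' | ... | α_m A' | ε

X → , becomes X → , X'
X → * id becomes X → * id X'
X → X F becomes X' → F X'
Add X' → ε

Productions for other non-terminals are unchanged:
  F → id y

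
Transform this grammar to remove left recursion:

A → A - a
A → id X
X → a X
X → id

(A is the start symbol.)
A → id X A'
A' → - a A'
A' → ε
X → a X
X → id

A is directly left-recursive. The standard transformation for
  A → A α₁ | ... | A α_m | β₁ | ... | β_n
is
  A  → β₁ A' | ... | β_n A'
  A' → α₁ A' | ... | α_m A' | ε

A → id X becomes A → id X A'
A → A - a becomes A' → - a A'
Add A' → ε

Productions for other non-terminals are unchanged:
  X → a X
  X → id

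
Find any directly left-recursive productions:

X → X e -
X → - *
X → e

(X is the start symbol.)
Yes, X is left-recursive

Direct left recursion occurs when N → N α for some non-terminal N (the right-hand side begins with the left-hand side itself).

X → X e -: LEFT RECURSIVE (starts with X)
X → - *: starts with '-'
X → e: starts with e

The grammar has direct left recursion on: X.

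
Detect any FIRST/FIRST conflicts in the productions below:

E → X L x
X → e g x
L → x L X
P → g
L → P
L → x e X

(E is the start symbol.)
A FIRST/FIRST conflict occurs when two productions N → α and N → β for the same non-terminal have FIRST(α) ∩ FIRST(β) ≠ ∅ (with ε ∈ FIRST of a nullable right-hand side, so two nullable alternatives also conflict).

FIRST sets of the non-terminals at (or reachable through a nullable prefix from) the front of some alternative:
  FIRST(P) = { 'g' }

Productions for L:
  L → x L X: FIRST = { 'x' }
  L → P: FIRST = { 'g' }
  L → x e X: FIRST = { 'x' }
E, X, P have only one production, so no FIRST/FIRST conflict is possible there.

Conflict for L: L → x L X and L → x e X
  Overlap: { 'x' }

Answer: Yes. L → x L X / L → x e X on { 'x' }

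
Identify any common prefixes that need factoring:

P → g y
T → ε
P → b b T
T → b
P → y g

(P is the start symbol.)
No, left-factoring is not needed

Left-factoring is needed when two productions for the same non-terminal
share a common prefix on the right-hand side.

Productions for P:
  P → g y
  P → b b T
  P → y g
Productions for T:
  T → ε
  T → b

No common prefixes found.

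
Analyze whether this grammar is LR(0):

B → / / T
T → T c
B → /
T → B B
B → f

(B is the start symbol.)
A grammar is LR(0) if no state in the canonical LR(0) collection has:
  - both a shift item (dot before a terminal) and a complete item (shift-reduce conflict), or
  - two or more complete items (reduce-reduce conflict; the accept item [B' → B .] counts as a complete item here).

Augment with B' → B and build the canonical LR(0) collection (I0 = CLOSURE({[B' → . B]}), then GOTO on every symbol after a dot until no new states appear). It has 9 states:
  I0: { [B → . / / T], [B → . /], [B → . f], [B' → . B] }  — shift
  I1: { [B → / . / T], [B → / .] }  — shift, reduce
  I2: { [B' → B .] }  — accept
  I3: { [B → f .] }  — reduce
  I4: { [B → . / / T], [B → . /], [B → . f], [B → / / . T], [T → . B B], [T → . T c] }  — shift
  I5: { [B → . / / T], [B → . /], [B → . f], [T → B . B] }  — shift
  I6: { [B → / / T .], [T → T . c] }  — shift, reduce
  I7: { [T → T c .] }  — reduce
  I8: { [T → B B .] }  — reduce

Conflict in state I1:
  Shift-reduce conflict between [B → / .] and [B → / . / T]
So the grammar is NOT LR(0).

Answer: No. Shift-reduce conflict between [B → / .] and [B → / . / T]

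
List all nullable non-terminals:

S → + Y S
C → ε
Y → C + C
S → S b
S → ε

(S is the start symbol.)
ε-productions: C → ε, S → ε
So C, S are immediately nullable.
No further non-terminal can be added: every production for the remaining non-terminals contains a terminal or a non-nullable non-terminal.
Nullable = { 'C', 'S' }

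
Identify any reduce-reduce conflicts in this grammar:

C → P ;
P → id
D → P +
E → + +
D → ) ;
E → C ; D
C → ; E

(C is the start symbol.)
No reduce-reduce conflicts

Augment with C' → C and build the canonical LR(0) collection (I0 = CLOSURE({[C' → . C]}), then GOTO on every symbol after a dot until no new states appear). It has 16 states:
  I0: { [C → . ; E], [C → . P ;], [C' → . C], [P → . id] }  — shift
  I1: { [C → . ; E], [C → . P ;], [C → ; . E], [E → . + +], [E → . C ; D], [P → . id] }  — shift
  I2: { [C' → C .] }  — accept
  I3: { [C → P . ;] }  — shift
  I4: { [P → id .] }  — reduce
  I5: { [C → P ; .] }  — reduce
  I6: { [E → + . +] }  — shift
  I7: { [E → C . ; D] }  — shift
  I8: { [C → ; E .] }  — reduce
  I9: { [D → . ) ;], [D → . P +], [E → C ; . D], [P → . id] }  — shift
  I10: { [D → ) . ;] }  — shift
  I11: { [E → C ; D .] }  — reduce
  I12: { [D → P . +] }  — shift
  I13: { [D → P + .] }  — reduce
  I14: { [D → ) ; .] }  — reduce
  I15: { [E → + + .] }  — reduce

No state contains more than one complete item.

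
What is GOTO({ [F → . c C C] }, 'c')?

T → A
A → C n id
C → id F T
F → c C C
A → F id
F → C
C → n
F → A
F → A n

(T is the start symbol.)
GOTO(I, 'c') = CLOSURE({ [A → αX.β] : [A → α.Xβ] ∈ I, X = 'c' })

Items with dot before 'c', with the dot advanced:
  [F → . c C C] → [F → c . C C]
Closure of the advanced items:
  [F → c . C C] has the dot before C: add [C → . id F T], [C → . n]

GOTO = { [C → . id F T], [C → . n], [F → c . C C] }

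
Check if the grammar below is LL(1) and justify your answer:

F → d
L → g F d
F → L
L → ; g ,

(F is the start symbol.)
Relevant sets:
  FIRST(L) = { ';', 'g' }

For F:
  PREDICT(F → d) = { 'd' }
  PREDICT(F → L) = { ';', 'g' }
For L:
  PREDICT(L → g F d) = { 'g' }
  PREDICT(L → ';' g ',') = { ';' }

All predict sets are disjoint. The grammar IS LL(1).

Answer: Yes, the grammar is LL(1).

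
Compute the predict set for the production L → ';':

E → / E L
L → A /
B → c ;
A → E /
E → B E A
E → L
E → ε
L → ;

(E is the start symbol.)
{ ';' }

PREDICT(L → ';') = (FIRST(RHS) \ {ε}) ∪ (FOLLOW(L) if ε ∈ FIRST(RHS), i.e. RHS ⇒* ε)
FIRST(';') = { ';' }
ε ∉ FIRST(';'), so FOLLOW(L) is not added.
PREDICT(L → ';') = { ';' }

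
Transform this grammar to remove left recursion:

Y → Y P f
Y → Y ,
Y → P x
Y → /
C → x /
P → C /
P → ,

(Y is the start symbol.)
Y is directly left-recursive. The standard transformation for
  A → A α₁ | ... | A α_m | β₁ | ... | β_n
is
  A  → β₁ A' | ... | β_n A'
  A' → α₁ A' | ... | α_m A' | ε

Y → P x becomes Y → P x Y'
Y → / becomes Y → / Y'
Y → Y P f becomes Y' → P f Y'
Y → Y , becomes Y' → , Y'
Add Y' → ε

Productions for other non-terminals are unchanged:
  C → x /
  P → C /
  P → ,

Resulting grammar:
Y → P x Y'
Y → / Y'
Y' → P f Y'
Y' → , Y'
Y' → ε
C → x /
P → C /
P → ,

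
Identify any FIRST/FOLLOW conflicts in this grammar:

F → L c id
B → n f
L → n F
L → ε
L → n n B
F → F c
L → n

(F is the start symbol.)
A FIRST/FOLLOW conflict occurs when a non-terminal N has a nullable alternative N → β (β ⇒* ε) and another alternative N → α with FIRST(α) ∩ FOLLOW(N) ≠ ∅: on such a lookahead the parser cannot decide between expanding α and letting N vanish via β.

Nullable non-terminals: L.

L: nullable alternative(s) L → ε; FOLLOW(L) = { 'c' }
  L → n F: FIRST \ {ε} = { 'n' } — disjoint from FOLLOW(L)
  L → ε: FIRST \ {ε} = { } — this is the only nullable alternative, skip
  L → n n B: FIRST \ {ε} = { 'n' } — disjoint from FOLLOW(L)
  L → n: FIRST \ {ε} = { 'n' } — disjoint from FOLLOW(L)

B, F have no nullable alternative, so no FIRST/FOLLOW check is needed there.

No FIRST/FOLLOW conflicts found.

Answer: No FIRST/FOLLOW conflicts.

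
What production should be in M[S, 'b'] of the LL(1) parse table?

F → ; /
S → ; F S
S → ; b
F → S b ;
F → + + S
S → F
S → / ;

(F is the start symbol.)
Empty (error entry)

To find M[S, 'b'], we find productions for S where 'b' is in the predict set (PREDICT(N → α) = (FIRST(α) \ {ε}) ∪ (FOLLOW(N) if α ⇒* ε)).

Relevant sets:
  FIRST(F) = { '+', '/', ';' }

S → ; F S: PREDICT = { ';' }
S → ; b: PREDICT = { ';' }
S → F: PREDICT = { '+', '/', ';' }
S → / ;: PREDICT = { '/' }

M[S, 'b'] is empty (no production applies)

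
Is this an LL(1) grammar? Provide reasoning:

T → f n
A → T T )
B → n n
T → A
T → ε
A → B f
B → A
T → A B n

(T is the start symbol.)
A grammar is LL(1) if for each non-terminal N with multiple productions, the predict sets of those productions are pairwise disjoint, where PREDICT(N → α) = (FIRST(α) \ {ε}) ∪ (FOLLOW(N) if α ⇒* ε).

Relevant sets:
  FIRST(A) = { ')', 'f', 'n' }
  FIRST(T) = { ')', 'f', 'n', ε }
  FIRST(B) = { ')', 'f', 'n' }
  FOLLOW(T) = { $, ')', 'f', 'n' }

For T:
  PREDICT(T → f n) = { 'f' }
  PREDICT(T → A) = { ')', 'f', 'n' }
  PREDICT(T → ε) = { $, ')', 'f', 'n' }
  PREDICT(T → A B n) = { ')', 'f', 'n' }
For A:
  PREDICT(A → T T ')') = { ')', 'f', 'n' }
  PREDICT(A → B f) = { ')', 'f', 'n' }
For B:
  PREDICT(B → n n) = { 'n' }
  PREDICT(B → A) = { ')', 'f', 'n' }

Conflict found: Predict set conflict for T: { 'f' }
The grammar is NOT LL(1).

Answer: No. Predict set conflict for T: { 'f' }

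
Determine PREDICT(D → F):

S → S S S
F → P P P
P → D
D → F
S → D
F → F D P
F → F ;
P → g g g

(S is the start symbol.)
PREDICT(D → F) = (FIRST(RHS) \ {ε}) ∪ (FOLLOW(D) if ε ∈ FIRST(RHS), i.e. RHS ⇒* ε)
FIRST(F) = { 'g' }
FIRST(F) = { 'g' }
ε ∉ FIRST(F), so FOLLOW(D) is not added.
PREDICT(D → F) = { 'g' }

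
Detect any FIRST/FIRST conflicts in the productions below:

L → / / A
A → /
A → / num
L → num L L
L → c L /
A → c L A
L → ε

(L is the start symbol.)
Yes. A → '/' / A → '/' num on { '/' }

Productions for L:
  L → / / A: FIRST = { '/' }
  L → num L L: FIRST = { 'num' }
  L → c L /: FIRST = { 'c' }
  L → ε: FIRST = { ε }
Productions for A:
  A → /: FIRST = { '/' }
  A → / num: FIRST = { '/' }
  A → c L A: FIRST = { 'c' }

Conflict for A: A → / and A → / num
  Overlap: { '/' }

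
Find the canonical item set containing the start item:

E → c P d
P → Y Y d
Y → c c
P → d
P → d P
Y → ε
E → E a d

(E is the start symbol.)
{ [E → . E a d], [E → . c P d], [E' → . E] }

First, augment the grammar with E' → E
I₀ = CLOSURE({ [E' → . E] }):
  [E' → . E] has the dot before E: add [E → . c P d], [E → . E a d]
No further items can be added.

I₀ = { [E → . E a d], [E → . c P d], [E' → . E] }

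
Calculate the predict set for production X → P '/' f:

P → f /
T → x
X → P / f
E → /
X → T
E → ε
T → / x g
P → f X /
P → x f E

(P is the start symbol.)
{ 'f', 'x' }

PREDICT(X → P '/' f) = (FIRST(RHS) \ {ε}) ∪ (FOLLOW(X) if ε ∈ FIRST(RHS), i.e. RHS ⇒* ε)
FIRST(P) = { 'f', 'x' }
FIRST(P '/' f) = { 'f', 'x' }
ε ∉ FIRST(P '/' f), so FOLLOW(X) is not added.
PREDICT(X → P '/' f) = { 'f', 'x' }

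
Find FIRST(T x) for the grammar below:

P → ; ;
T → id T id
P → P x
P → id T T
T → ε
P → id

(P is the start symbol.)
FIRST sets of the non-terminals involved (from the grammar, by fixed-point iteration):
  FIRST(T) = { 'id', ε }

To compute FIRST(T x), process the symbols left to right:
Symbol T is a non-terminal. Add FIRST(T) \ {ε} = { 'id' }
T is nullable (ε ∈ FIRST(T)), continue to the next symbol.
Symbol x is a terminal. Add 'x' and stop.
FIRST(T x) = { 'id', 'x' }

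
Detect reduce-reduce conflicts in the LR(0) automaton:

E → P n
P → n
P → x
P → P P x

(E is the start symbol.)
A reduce-reduce conflict occurs when an LR(0) state has two complete items [A → α .] and [B → β .] — both call for a reduction, and with no lookahead the parser cannot choose between them.

Augment with E' → E and build the canonical LR(0) collection (I0 = CLOSURE({[E' → . E]}), then GOTO on every symbol after a dot until no new states appear). It has 8 states:
  I0: { [E → . P n], [E' → . E], [P → . P P x], [P → . n], [P → . x] }  — shift
  I1: { [E' → E .] }  — accept
  I2: { [E → P . n], [P → . P P x], [P → . n], [P → . x], [P → P . P x] }  — shift
  I3: { [P → n .] }  — reduce
  I4: { [P → x .] }  — reduce
  I5: { [P → . P P x], [P → . n], [P → . x], [P → P . P x], [P → P P . x] }  — shift
  I6: { [E → P n .], [P → n .] }  — 2 reduces
  I7: { [P → P P x .], [P → x .] }  — 2 reduces

I6 contains complete items [E → P n .], [P → n .] — reduce-reduce conflict.
I7 contains complete items [P → P P x .], [P → x .] — reduce-reduce conflict.

Answer: Yes — I6: [E → P n .] vs [P → n .]; I7: [P → P P x .] vs [P → x .]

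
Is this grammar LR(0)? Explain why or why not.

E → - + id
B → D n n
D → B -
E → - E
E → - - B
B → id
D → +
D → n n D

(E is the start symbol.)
A grammar is LR(0) if no state in the canonical LR(0) collection has:
  - both a shift item (dot before a terminal) and a complete item (shift-reduce conflict), or
  - two or more complete items (reduce-reduce conflict; the accept item [E' → E .] counts as a complete item here).

Augment with E' → E and build the canonical LR(0) collection (I0 = CLOSURE({[E' → . E]}), then GOTO on every symbol after a dot until no new states appear). It has 19 states:
  I0: { [E → . - + id], [E → . - - B], [E → . - E], [E' → . E] }  — shift
  I1: { [E → - . + id], [E → - . - B], [E → - . E], [E → . - + id], [E → . - - B], [E → . - E] }  — shift
  I2: { [E' → E .] }  — accept
  I3: { [E → - + . id] }  — shift
  I4: { [B → . D n n], [B → . id], [D → . +], [D → . B -], [D → . n n D], [E → - - . B], [E → - . + id], [E → - . - B], [E → - . E], [E → . - + id], [E → . - - B], [E → . - E] }  — shift
  I5: { [E → - E .] }  — reduce
  I6: { [D → + .], [E → - + . id] }  — shift, reduce
  I7: { [D → B . -], [E → - - B .] }  — shift, reduce
  I8: { [B → D . n n] }  — shift
  I9: { [B → id .] }  — reduce
  I10: { [D → n . n D] }  — shift
  I11: { [B → . D n n], [B → . id], [D → . +], [D → . B -], [D → . n n D], [D → n n . D] }  — shift
  I12: { [D → + .] }  — reduce
  I13: { [D → B . -] }  — shift
  I14: { [B → D . n n], [D → n n D .] }  — shift, reduce
  I15: { [B → D n . n] }  — shift
  I16: { [B → D n n .] }  — reduce
  I17: { [D → B - .] }  — reduce
  I18: { [E → - + id .] }  — reduce

Conflict in state I6:
  Shift-reduce conflict between [D → + .] and [E → - + . id]
So the grammar is NOT LR(0).

Answer: No. Shift-reduce conflict between [D → + .] and [E → - + . id]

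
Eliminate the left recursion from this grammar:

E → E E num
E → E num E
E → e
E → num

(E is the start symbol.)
E → e E'
E → num E'
E' → E num E'
E' → num E E'
E' → ε

E is directly left-recursive. The standard transformation for
  A → A α₁ | ... | A α_m | β₁ | ... | β_n
is
  A  → β₁ A' | ... | β_n A'
  A' → α₁ A' | ... | α_m A' | ε

E → e becomes E → e E'
E → num becomes E → num E'
E → E E num becomes E' → E num E'
E → E num E becomes E' → num E E'
Add E' → ε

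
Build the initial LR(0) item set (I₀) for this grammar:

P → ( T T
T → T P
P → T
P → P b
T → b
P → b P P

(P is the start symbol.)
{ [P → . ( T T], [P → . P b], [P → . T], [P → . b P P], [P' → . P], [T → . T P], [T → . b] }

First, augment the grammar with P' → P
I₀ = CLOSURE({ [P' → . P] }):
  [P' → . P] has the dot before P: add [P → . ( T T], [P → . T], [P → . P b], [P → . b P P]
  [P → . T] has the dot before T: add [T → . T P], [T → . b]
No further items can be added.

I₀ = { [P → . ( T T], [P → . P b], [P → . T], [P → . b P P], [P' → . P], [T → . T P], [T → . b] }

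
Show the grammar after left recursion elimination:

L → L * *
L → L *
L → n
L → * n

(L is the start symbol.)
L → n L'
L → * n L'
L' → * * L'
L' → * L'
L' → ε

L is directly left-recursive. The standard transformation for
  A → A α₁ | ... | A α_m | β₁ | ... | β_n
is
  A  → β₁ A' | ... | β_n A'
  A' → α₁ A' | ... | α_m A' | ε

L → n becomes L → n L'
L → * n becomes L → * n L'
L → L * * becomes L' → * * L'
L → L * becomes L' → * L'
Add L' → ε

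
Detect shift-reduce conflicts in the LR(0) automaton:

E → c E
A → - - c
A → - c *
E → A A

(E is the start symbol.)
A shift-reduce conflict occurs when an LR(0) state has both:
  - a complete (reduce) item [A → α .] (dot at the end), and
  - a shift item [B → β . c γ] (dot before a terminal).

Augment with E' → E and build the canonical LR(0) collection (I0 = CLOSURE({[E' → . E]}), then GOTO on every symbol after a dot until no new states appear). It has 11 states:
  I0: { [A → . - - c], [A → . - c *], [E → . A A], [E → . c E], [E' → . E] }  — shift
  I1: { [A → - . - c], [A → - . c *] }  — shift
  I2: { [A → . - - c], [A → . - c *], [E → A . A] }  — shift
  I3: { [E' → E .] }  — accept
  I4: { [A → . - - c], [A → . - c *], [E → . A A], [E → . c E], [E → c . E] }  — shift
  I5: { [E → c E .] }  — reduce
  I6: { [E → A A .] }  — reduce
  I7: { [A → - - . c] }  — shift
  I8: { [A → - c . *] }  — shift
  I9: { [A → - c * .] }  — reduce
  I10: { [A → - - c .] }  — reduce

No state contains both a complete item and a shift item.

Answer: No shift-reduce conflicts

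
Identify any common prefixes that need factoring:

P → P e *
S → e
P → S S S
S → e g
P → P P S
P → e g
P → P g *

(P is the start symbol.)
Left-factoring is needed when two productions for the same non-terminal
share a common prefix on the right-hand side.

Productions for P:
  P → P e *
  P → S S S
  P → P P S
  P → e g
  P → P g *
Productions for S:
  S → e
  S → e g

Found common prefix 'P' in productions for P
Found common prefix 'e' in productions for S

Answer: Yes, P has productions with common prefix 'P'; S has productions with common prefix 'e'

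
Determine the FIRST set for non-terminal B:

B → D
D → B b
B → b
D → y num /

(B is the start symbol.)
To compute FIRST(B), examine every production with B on the left-hand side, reading each right-hand side left to right until a non-nullable symbol is reached.

FIRST sets of the other non-terminals involved (by the same procedure, iterated to a fixed point):
  FIRST(D) = { 'b', 'y' }

From B → D:
  - D is a non-terminal: add FIRST(D) \ {ε} = { 'b', 'y' }
    D is not nullable, so stop
From B → b:
  - b is a terminal: add 'b' and stop

Collecting: FIRST(B) = { 'b', 'y' }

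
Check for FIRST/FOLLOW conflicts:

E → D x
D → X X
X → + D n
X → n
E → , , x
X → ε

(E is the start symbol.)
A FIRST/FOLLOW conflict occurs when a non-terminal N has a nullable alternative N → β (β ⇒* ε) and another alternative N → α with FIRST(α) ∩ FOLLOW(N) ≠ ∅: on such a lookahead the parser cannot decide between expanding α and letting N vanish via β.

Nullable non-terminals: D, X.
D has a nullable alternative but only one production, so nothing to check.

X: nullable alternative(s) X → ε; FOLLOW(X) = { '+', 'n', 'x' }
  X → + D n: FIRST \ {ε} = { '+' } — overlaps FOLLOW(X) on { '+' }: CONFLICT
  X → n: FIRST \ {ε} = { 'n' } — overlaps FOLLOW(X) on { 'n' }: CONFLICT
  X → ε: FIRST \ {ε} = { } — this is the only nullable alternative, skip

E has no nullable alternative, so no FIRST/FOLLOW check is needed there.

So the grammar has 2 FIRST/FOLLOW conflicts (marked CONFLICT above).

Answer: Yes. X → '+' D n with FOLLOW(X) on { '+' }; X → n with FOLLOW(X) on { 'n' }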